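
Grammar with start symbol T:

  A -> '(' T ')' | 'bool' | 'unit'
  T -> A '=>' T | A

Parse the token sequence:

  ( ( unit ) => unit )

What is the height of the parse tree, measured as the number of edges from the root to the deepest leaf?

6

[T [A ( [T [A ( [T [A unit]] )] => [T [A unit]]] )]]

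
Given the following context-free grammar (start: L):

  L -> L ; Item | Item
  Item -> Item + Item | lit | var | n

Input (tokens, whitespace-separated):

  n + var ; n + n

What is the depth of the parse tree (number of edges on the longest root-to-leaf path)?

4

[L [L [Item [Item n] + [Item var]]] ; [Item [Item n] + [Item n]]]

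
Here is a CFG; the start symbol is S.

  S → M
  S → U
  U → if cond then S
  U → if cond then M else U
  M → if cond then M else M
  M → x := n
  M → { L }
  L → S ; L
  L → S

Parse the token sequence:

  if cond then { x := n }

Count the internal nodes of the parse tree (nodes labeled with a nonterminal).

[S [U if cond then [S [M { [L [S [M x := n]]] }]]]]

7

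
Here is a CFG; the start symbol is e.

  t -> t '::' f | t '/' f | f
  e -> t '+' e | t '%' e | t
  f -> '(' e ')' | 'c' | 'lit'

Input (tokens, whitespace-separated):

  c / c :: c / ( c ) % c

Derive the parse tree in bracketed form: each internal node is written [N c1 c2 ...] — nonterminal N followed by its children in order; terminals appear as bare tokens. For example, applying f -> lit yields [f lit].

e
t % e
t / f % e
t :: f / f % e
t / f :: f / f % e
f / f :: f / f % e
c / f :: f / f % e
c / c :: f / f % e
c / c :: c / f % e
c / c :: c / ( e ) % e
c / c :: c / ( t ) % e
c / c :: c / ( f ) % e
c / c :: c / ( c ) % e
c / c :: c / ( c ) % t
c / c :: c / ( c ) % f
c / c :: c / ( c ) % c

[e [t [t [t [t [f c]] / [f c]] :: [f c]] / [f ( [e [t [f c]]] )]] % [e [t [f c]]]]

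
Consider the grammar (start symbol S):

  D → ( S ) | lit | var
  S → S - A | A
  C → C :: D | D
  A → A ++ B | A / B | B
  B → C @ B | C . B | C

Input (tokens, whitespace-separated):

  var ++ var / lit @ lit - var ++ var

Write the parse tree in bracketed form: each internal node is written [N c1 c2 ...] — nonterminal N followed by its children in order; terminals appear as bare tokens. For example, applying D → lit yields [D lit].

[S [S [A [A [A [B [C [D var]]]] ++ [B [C [D var]]]] / [B [C [D lit]] @ [B [C [D lit]]]]]] - [A [A [B [C [D var]]]] ++ [B [C [D var]]]]]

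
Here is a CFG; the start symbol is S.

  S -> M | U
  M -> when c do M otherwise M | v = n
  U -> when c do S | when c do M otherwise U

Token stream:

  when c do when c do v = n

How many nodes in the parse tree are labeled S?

[S [U when c do [S [U when c do [S [M v = n]]]]]]

3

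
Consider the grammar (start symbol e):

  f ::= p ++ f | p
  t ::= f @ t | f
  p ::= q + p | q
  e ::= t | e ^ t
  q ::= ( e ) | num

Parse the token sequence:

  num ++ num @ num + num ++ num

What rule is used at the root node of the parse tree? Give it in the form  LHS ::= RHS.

e ::= t

[e [t [f [p [q num]] ++ [f [p [q num]]]] @ [t [f [p [q num] + [p [q num]]] ++ [f [p [q num]]]]]]]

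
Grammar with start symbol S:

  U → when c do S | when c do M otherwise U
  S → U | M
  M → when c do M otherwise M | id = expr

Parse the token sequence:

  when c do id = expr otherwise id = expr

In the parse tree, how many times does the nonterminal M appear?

[S [M when c do [M id = expr] otherwise [M id = expr]]]

3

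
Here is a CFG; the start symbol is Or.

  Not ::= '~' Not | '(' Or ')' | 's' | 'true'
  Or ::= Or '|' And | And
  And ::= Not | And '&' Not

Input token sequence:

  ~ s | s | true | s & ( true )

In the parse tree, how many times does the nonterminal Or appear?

[Or [Or [Or [Or [And [Not ~ [Not s]]]] | [And [Not s]]] | [And [Not true]]] | [And [And [Not s]] & [Not ( [Or [And [Not true]]] )]]]

5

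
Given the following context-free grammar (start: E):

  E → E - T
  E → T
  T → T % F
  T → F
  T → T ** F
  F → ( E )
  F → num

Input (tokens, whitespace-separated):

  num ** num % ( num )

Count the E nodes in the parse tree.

[E [T [T [T [F num]] ** [F num]] % [F ( [E [T [F num]]] )]]]

2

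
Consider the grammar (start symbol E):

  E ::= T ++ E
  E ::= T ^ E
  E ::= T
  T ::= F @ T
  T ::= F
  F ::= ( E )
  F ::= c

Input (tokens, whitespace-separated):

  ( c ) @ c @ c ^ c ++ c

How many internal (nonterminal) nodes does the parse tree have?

[E [T [F ( [E [T [F c]]] )] @ [T [F c] @ [T [F c]]]] ^ [E [T [F c]] ++ [E [T [F c]]]]]

16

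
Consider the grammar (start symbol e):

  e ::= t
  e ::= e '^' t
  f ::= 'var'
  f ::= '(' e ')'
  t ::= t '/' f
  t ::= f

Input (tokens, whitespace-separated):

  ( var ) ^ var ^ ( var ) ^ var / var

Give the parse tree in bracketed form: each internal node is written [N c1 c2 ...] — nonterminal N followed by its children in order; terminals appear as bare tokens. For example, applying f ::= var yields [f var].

[e [e [e [e [t [f ( [e [t [f var]]] )]]] ^ [t [f var]]] ^ [t [f ( [e [t [f var]]] )]]] ^ [t [t [f var]] / [f var]]]

e
e ^ t
e ^ t ^ t
e ^ t ^ t ^ t
t ^ t ^ t ^ t
f ^ t ^ t ^ t
( e ) ^ t ^ t ^ t
( t ) ^ t ^ t ^ t
( f ) ^ t ^ t ^ t
( var ) ^ t ^ t ^ t
( var ) ^ f ^ t ^ t
( var ) ^ var ^ t ^ t
( var ) ^ var ^ f ^ t
( var ) ^ var ^ ( e ) ^ t
( var ) ^ var ^ ( t ) ^ t
( var ) ^ var ^ ( f ) ^ t
( var ) ^ var ^ ( var ) ^ t
( var ) ^ var ^ ( var ) ^ t / f
( var ) ^ var ^ ( var ) ^ f / f
( var ) ^ var ^ ( var ) ^ var / f
( var ) ^ var ^ ( var ) ^ var / var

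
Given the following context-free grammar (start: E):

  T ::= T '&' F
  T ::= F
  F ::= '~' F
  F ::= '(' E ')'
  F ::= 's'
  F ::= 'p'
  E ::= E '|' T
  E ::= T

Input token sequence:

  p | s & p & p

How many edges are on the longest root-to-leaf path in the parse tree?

5

[E [E [T [F p]]] | [T [T [T [F s]] & [F p]] & [F p]]]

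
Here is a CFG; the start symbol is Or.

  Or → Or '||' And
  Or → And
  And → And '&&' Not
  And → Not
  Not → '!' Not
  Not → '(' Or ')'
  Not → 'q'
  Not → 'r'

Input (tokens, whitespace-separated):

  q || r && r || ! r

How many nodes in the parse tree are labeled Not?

[Or [Or [Or [And [Not q]]] || [And [And [Not r]] && [Not r]]] || [And [Not ! [Not r]]]]

5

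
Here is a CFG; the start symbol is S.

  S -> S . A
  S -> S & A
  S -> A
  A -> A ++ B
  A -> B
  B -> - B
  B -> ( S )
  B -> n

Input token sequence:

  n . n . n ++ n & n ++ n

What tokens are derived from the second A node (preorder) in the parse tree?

[S [S [S [S [A [B n]]] . [A [B n]]] . [A [A [B n]] ++ [B n]]] & [A [A [B n]] ++ [B n]]]

n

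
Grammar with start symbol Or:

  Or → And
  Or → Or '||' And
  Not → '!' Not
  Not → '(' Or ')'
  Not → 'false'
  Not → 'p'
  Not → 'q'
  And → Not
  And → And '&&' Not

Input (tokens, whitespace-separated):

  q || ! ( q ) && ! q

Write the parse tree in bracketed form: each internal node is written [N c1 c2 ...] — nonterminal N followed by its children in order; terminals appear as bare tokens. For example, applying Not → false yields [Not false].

[Or [Or [And [Not q]]] || [And [And [Not ! [Not ( [Or [And [Not q]]] )]]] && [Not ! [Not q]]]]

Or
Or || And
And || And
Not || And
q || And
q || And && Not
q || Not && Not
q || ! Not && Not
q || ! ( Or ) && Not
q || ! ( And ) && Not
q || ! ( Not ) && Not
q || ! ( q ) && Not
q || ! ( q ) && ! Not
q || ! ( q ) && ! q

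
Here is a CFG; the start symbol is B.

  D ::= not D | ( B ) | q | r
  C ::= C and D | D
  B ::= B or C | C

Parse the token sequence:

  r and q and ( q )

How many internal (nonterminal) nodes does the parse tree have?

10

[B [C [C [C [D r]] and [D q]] and [D ( [B [C [D q]]] )]]]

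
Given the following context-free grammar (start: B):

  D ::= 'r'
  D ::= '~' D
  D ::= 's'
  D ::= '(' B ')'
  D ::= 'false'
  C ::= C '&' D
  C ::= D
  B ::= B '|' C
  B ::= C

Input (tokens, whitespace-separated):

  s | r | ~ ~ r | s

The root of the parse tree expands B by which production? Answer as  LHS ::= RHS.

B ::= B '|' C

[B [B [B [B [C [D s]]] | [C [D r]]] | [C [D ~ [D ~ [D r]]]]] | [C [D s]]]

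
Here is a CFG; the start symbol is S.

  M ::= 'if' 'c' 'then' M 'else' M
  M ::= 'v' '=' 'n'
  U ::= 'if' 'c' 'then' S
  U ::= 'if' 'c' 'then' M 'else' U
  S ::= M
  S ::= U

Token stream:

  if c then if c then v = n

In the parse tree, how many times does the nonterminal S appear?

[S [U if c then [S [U if c then [S [M v = n]]]]]]

3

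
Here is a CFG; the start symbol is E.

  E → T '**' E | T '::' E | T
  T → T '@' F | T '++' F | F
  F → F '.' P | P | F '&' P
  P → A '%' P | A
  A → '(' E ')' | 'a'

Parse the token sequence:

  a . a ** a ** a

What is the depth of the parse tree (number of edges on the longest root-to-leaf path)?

7

[E [T [F [F [P [A a]]] . [P [A a]]]] ** [E [T [F [P [A a]]]] ** [E [T [F [P [A a]]]]]]]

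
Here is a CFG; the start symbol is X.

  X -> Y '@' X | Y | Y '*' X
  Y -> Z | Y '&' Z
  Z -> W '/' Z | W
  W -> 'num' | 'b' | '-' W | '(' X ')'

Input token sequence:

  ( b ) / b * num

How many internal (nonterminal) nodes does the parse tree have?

14

[X [Y [Z [W ( [X [Y [Z [W b]]]] )] / [Z [W b]]]] * [X [Y [Z [W num]]]]]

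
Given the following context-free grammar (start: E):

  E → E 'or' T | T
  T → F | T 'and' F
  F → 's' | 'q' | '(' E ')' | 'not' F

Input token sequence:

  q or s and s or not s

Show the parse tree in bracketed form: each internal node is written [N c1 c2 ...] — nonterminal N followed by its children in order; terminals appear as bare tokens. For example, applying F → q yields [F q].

E
E or T
E or T or T
T or T or T
F or T or T
q or T or T
q or T and F or T
q or F and F or T
q or s and F or T
q or s and s or T
q or s and s or F
q or s and s or not F
q or s and s or not s

[E [E [E [T [F q]]] or [T [T [F s]] and [F s]]] or [T [F not [F s]]]]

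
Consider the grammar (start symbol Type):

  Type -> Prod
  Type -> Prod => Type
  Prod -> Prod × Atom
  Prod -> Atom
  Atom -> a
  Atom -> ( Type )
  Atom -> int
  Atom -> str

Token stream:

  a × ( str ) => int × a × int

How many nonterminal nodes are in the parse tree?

15

[Type [Prod [Prod [Atom a]] × [Atom ( [Type [Prod [Atom str]]] )]] => [Type [Prod [Prod [Prod [Atom int]] × [Atom a]] × [Atom int]]]]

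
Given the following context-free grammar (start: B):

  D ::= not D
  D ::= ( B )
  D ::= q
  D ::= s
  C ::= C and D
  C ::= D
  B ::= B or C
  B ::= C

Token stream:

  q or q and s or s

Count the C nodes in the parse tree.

[B [B [B [C [D q]]] or [C [C [D q]] and [D s]]] or [C [D s]]]

4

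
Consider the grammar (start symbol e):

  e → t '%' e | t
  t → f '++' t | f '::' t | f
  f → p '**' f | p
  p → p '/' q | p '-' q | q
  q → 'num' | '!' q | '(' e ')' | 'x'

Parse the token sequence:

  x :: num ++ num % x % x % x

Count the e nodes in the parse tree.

4

[e [t [f [p [q x]]] :: [t [f [p [q num]]] ++ [t [f [p [q num]]]]]] % [e [t [f [p [q x]]]] % [e [t [f [p [q x]]]] % [e [t [f [p [q x]]]]]]]]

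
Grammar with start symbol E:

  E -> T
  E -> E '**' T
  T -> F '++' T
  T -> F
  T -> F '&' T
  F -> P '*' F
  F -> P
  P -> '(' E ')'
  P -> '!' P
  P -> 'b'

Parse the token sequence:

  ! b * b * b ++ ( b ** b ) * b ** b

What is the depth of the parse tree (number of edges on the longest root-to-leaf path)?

[E [E [T [F [P ! [P b]] * [F [P b] * [F [P b]]]] ++ [T [F [P ( [E [E [T [F [P b]]]] ** [T [F [P b]]]] )] * [F [P b]]]]]] ** [T [F [P b]]]]

11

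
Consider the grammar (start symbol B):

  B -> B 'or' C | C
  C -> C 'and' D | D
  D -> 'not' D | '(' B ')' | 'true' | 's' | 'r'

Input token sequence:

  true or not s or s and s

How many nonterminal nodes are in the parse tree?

[B [B [B [C [D true]]] or [C [D not [D s]]]] or [C [C [D s]] and [D s]]]

12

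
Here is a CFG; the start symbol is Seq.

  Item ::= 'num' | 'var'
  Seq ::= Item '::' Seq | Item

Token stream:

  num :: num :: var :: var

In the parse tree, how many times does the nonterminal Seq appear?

4

[Seq [Item num] :: [Seq [Item num] :: [Seq [Item var] :: [Seq [Item var]]]]]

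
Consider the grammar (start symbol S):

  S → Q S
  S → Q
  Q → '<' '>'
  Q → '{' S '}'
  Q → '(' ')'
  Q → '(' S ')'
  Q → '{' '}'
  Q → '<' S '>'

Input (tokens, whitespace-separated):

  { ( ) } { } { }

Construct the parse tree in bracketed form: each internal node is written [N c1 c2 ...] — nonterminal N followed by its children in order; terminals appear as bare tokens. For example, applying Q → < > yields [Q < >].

S
Q S
{ S } S
{ Q } S
{ ( ) } S
{ ( ) } Q S
{ ( ) } { } S
{ ( ) } { } Q
{ ( ) } { } { }

[S [Q { [S [Q ( )]] }] [S [Q { }] [S [Q { }]]]]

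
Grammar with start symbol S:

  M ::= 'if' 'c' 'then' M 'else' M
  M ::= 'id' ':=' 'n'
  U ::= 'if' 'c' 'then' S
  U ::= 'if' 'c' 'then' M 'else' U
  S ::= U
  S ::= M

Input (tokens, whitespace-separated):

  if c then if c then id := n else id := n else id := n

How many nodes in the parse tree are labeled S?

1

[S [M if c then [M if c then [M id := n] else [M id := n]] else [M id := n]]]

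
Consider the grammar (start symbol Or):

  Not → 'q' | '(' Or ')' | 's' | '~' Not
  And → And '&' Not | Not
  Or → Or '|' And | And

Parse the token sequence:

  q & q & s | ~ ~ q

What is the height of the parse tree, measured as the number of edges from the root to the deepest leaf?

[Or [Or [And [And [And [Not q]] & [Not q]] & [Not s]]] | [And [Not ~ [Not ~ [Not q]]]]]

6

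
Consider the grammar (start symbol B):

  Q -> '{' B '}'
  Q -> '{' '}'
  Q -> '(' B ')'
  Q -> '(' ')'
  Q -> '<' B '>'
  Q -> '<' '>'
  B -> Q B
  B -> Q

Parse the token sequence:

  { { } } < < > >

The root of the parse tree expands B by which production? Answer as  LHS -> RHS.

[B [Q { [B [Q { }]] }] [B [Q < [B [Q < >]] >]]]

B -> Q B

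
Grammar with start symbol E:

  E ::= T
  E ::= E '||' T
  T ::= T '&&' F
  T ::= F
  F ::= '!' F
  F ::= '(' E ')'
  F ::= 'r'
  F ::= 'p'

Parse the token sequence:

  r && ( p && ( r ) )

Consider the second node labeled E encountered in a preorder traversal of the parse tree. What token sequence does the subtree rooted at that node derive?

[E [T [T [F r]] && [F ( [E [T [T [F p]] && [F ( [E [T [F r]]] )]]] )]]]

p && ( r )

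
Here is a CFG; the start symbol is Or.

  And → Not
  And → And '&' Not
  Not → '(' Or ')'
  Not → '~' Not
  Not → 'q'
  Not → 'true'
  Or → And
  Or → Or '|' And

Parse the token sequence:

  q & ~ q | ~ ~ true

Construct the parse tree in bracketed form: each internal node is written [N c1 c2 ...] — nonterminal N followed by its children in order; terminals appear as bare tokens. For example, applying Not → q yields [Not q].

[Or [Or [And [And [Not q]] & [Not ~ [Not q]]]] | [And [Not ~ [Not ~ [Not true]]]]]

Or
Or | And
And | And
And & Not | And
Not & Not | And
q & Not | And
q & ~ Not | And
q & ~ q | And
q & ~ q | Not
q & ~ q | ~ Not
q & ~ q | ~ ~ Not
q & ~ q | ~ ~ true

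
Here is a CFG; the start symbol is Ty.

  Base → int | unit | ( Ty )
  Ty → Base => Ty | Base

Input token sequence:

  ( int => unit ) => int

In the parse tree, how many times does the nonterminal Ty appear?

4

[Ty [Base ( [Ty [Base int] => [Ty [Base unit]]] )] => [Ty [Base int]]]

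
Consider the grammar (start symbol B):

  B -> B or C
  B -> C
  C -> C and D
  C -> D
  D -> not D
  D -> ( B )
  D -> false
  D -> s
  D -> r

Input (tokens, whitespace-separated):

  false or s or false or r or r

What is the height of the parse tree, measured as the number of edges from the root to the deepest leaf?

7

[B [B [B [B [B [C [D false]]] or [C [D s]]] or [C [D false]]] or [C [D r]]] or [C [D r]]]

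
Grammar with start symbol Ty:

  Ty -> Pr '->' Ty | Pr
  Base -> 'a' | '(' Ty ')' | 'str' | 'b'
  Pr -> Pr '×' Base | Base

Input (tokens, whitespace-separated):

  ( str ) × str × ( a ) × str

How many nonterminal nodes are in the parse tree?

15

[Ty [Pr [Pr [Pr [Pr [Base ( [Ty [Pr [Base str]]] )]] × [Base str]] × [Base ( [Ty [Pr [Base a]]] )]] × [Base str]]]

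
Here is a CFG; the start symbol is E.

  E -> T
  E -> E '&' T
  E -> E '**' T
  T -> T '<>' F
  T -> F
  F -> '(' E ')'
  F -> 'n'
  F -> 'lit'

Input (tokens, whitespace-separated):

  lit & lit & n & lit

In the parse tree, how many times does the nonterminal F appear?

[E [E [E [E [T [F lit]]] & [T [F lit]]] & [T [F n]]] & [T [F lit]]]

4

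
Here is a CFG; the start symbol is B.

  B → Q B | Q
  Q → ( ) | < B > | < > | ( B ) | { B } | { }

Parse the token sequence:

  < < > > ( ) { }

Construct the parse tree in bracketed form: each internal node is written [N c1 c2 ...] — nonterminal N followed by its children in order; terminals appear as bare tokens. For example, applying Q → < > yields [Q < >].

[B [Q < [B [Q < >]] >] [B [Q ( )] [B [Q { }]]]]

B
Q B
< B > B
< Q > B
< < > > B
< < > > Q B
< < > > ( ) B
< < > > ( ) Q
< < > > ( ) { }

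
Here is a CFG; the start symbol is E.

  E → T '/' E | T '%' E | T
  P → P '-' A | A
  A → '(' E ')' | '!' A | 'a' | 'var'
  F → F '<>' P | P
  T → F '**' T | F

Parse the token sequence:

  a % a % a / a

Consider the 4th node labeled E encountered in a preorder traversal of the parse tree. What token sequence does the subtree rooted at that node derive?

a

[E [T [F [P [A a]]]] % [E [T [F [P [A a]]]] % [E [T [F [P [A a]]]] / [E [T [F [P [A a]]]]]]]]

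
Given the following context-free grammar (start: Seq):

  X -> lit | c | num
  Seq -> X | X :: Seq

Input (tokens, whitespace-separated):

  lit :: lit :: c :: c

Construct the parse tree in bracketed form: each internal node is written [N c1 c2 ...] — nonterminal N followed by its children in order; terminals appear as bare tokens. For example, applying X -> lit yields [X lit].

Seq
X :: Seq
lit :: Seq
lit :: X :: Seq
lit :: lit :: Seq
lit :: lit :: X :: Seq
lit :: lit :: c :: Seq
lit :: lit :: c :: X
lit :: lit :: c :: c

[Seq [X lit] :: [Seq [X lit] :: [Seq [X c] :: [Seq [X c]]]]]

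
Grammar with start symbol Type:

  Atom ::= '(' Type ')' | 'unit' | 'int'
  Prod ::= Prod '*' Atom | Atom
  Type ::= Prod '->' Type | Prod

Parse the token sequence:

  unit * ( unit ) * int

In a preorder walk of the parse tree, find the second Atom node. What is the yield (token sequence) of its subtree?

[Type [Prod [Prod [Prod [Atom unit]] * [Atom ( [Type [Prod [Atom unit]]] )]] * [Atom int]]]

( unit )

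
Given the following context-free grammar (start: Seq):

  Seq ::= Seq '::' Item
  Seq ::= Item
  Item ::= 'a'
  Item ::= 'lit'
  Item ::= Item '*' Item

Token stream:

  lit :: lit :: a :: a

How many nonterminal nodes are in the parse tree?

[Seq [Seq [Seq [Seq [Item lit]] :: [Item lit]] :: [Item a]] :: [Item a]]

8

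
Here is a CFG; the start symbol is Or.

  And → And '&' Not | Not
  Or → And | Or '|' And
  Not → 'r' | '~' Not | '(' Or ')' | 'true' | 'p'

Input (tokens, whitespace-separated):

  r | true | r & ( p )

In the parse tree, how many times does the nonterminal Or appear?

[Or [Or [Or [And [Not r]]] | [And [Not true]]] | [And [And [Not r]] & [Not ( [Or [And [Not p]]] )]]]

4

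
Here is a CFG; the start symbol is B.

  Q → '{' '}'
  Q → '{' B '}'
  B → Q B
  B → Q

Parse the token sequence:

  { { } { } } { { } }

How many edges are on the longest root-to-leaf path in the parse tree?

[B [Q { [B [Q { }] [B [Q { }]]] }] [B [Q { [B [Q { }]] }]]]

5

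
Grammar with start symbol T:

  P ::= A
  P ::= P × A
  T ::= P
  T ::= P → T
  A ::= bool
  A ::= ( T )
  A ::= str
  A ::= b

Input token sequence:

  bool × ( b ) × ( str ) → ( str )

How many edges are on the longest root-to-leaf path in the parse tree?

7

[T [P [P [P [A bool]] × [A ( [T [P [A b]]] )]] × [A ( [T [P [A str]]] )]] → [T [P [A ( [T [P [A str]]] )]]]]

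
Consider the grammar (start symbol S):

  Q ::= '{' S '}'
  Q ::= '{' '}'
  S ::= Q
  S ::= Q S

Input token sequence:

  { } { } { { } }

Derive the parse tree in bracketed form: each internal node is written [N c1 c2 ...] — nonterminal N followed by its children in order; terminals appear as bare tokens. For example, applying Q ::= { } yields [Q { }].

[S [Q { }] [S [Q { }] [S [Q { [S [Q { }]] }]]]]

S
Q S
{ } S
{ } Q S
{ } { } S
{ } { } Q
{ } { } { S }
{ } { } { Q }
{ } { } { { } }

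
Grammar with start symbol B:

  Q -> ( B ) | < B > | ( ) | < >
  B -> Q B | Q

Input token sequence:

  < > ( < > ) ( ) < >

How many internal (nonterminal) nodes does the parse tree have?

10

[B [Q < >] [B [Q ( [B [Q < >]] )] [B [Q ( )] [B [Q < >]]]]]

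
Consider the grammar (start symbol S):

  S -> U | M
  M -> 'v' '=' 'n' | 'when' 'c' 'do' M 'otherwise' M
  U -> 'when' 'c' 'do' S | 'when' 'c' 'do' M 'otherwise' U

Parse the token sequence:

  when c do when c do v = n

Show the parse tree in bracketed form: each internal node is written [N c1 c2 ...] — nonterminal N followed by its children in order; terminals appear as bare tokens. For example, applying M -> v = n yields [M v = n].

S
U
when c do S
when c do U
when c do when c do S
when c do when c do M
when c do when c do v = n

[S [U when c do [S [U when c do [S [M v = n]]]]]]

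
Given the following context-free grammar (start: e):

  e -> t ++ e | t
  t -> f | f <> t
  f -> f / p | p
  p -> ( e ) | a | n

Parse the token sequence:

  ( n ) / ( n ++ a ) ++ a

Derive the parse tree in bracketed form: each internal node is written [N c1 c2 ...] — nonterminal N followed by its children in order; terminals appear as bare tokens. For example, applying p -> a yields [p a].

e
t ++ e
f ++ e
f / p ++ e
p / p ++ e
( e ) / p ++ e
( t ) / p ++ e
( f ) / p ++ e
( p ) / p ++ e
( n ) / p ++ e
( n ) / ( e ) ++ e
( n ) / ( t ++ e ) ++ e
( n ) / ( f ++ e ) ++ e
( n ) / ( p ++ e ) ++ e
( n ) / ( n ++ e ) ++ e
( n ) / ( n ++ t ) ++ e
( n ) / ( n ++ f ) ++ e
( n ) / ( n ++ p ) ++ e
( n ) / ( n ++ a ) ++ e
( n ) / ( n ++ a ) ++ t
( n ) / ( n ++ a ) ++ f
( n ) / ( n ++ a ) ++ p
( n ) / ( n ++ a ) ++ a

[e [t [f [f [p ( [e [t [f [p n]]]] )]] / [p ( [e [t [f [p n]]] ++ [e [t [f [p a]]]]] )]]] ++ [e [t [f [p a]]]]]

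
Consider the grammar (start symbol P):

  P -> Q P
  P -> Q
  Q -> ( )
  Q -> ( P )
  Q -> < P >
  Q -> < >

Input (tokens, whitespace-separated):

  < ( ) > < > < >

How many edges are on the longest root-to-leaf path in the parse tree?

[P [Q < [P [Q ( )]] >] [P [Q < >] [P [Q < >]]]]

4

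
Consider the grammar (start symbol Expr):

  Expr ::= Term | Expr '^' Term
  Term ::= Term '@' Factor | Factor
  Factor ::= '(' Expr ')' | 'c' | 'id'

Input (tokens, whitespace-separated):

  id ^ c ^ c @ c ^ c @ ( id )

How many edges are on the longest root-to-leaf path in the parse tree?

6

[Expr [Expr [Expr [Expr [Term [Factor id]]] ^ [Term [Factor c]]] ^ [Term [Term [Factor c]] @ [Factor c]]] ^ [Term [Term [Factor c]] @ [Factor ( [Expr [Term [Factor id]]] )]]]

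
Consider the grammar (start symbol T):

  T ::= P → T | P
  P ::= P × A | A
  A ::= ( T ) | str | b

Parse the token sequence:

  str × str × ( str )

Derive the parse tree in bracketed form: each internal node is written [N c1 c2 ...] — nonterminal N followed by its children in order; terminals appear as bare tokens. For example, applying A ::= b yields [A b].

[T [P [P [P [A str]] × [A str]] × [A ( [T [P [A str]]] )]]]

T
P
P × A
P × A × A
A × A × A
str × A × A
str × str × A
str × str × ( T )
str × str × ( P )
str × str × ( A )
str × str × ( str )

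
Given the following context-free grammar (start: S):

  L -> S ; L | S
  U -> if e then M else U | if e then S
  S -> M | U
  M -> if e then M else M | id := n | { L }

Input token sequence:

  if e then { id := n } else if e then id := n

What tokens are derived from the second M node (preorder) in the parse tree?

[S [U if e then [M { [L [S [M id := n]]] }] else [U if e then [S [M id := n]]]]]

id := n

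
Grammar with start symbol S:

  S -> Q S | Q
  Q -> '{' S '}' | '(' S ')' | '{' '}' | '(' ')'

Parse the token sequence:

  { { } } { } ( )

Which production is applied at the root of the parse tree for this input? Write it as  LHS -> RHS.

[S [Q { [S [Q { }]] }] [S [Q { }] [S [Q ( )]]]]

S -> Q S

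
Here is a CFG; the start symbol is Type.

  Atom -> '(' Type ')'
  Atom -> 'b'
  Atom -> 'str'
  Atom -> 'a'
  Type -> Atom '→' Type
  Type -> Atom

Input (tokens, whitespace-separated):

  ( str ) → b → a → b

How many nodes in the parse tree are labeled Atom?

5

[Type [Atom ( [Type [Atom str]] )] → [Type [Atom b] → [Type [Atom a] → [Type [Atom b]]]]]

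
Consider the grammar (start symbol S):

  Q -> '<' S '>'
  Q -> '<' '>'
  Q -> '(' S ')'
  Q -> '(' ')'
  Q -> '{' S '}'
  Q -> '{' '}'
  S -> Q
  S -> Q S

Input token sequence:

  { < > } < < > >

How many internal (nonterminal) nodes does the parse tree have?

[S [Q { [S [Q < >]] }] [S [Q < [S [Q < >]] >]]]

8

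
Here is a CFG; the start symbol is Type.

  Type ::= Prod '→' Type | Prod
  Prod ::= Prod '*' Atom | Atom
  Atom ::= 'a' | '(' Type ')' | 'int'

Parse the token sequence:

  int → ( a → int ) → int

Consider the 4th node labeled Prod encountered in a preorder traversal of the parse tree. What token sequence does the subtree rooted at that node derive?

[Type [Prod [Atom int]] → [Type [Prod [Atom ( [Type [Prod [Atom a]] → [Type [Prod [Atom int]]]] )]] → [Type [Prod [Atom int]]]]]

int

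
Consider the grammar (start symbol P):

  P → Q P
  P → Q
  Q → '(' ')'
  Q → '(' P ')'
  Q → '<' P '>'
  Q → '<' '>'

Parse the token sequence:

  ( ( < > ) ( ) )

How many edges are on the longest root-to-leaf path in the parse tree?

[P [Q ( [P [Q ( [P [Q < >]] )] [P [Q ( )]]] )]]

6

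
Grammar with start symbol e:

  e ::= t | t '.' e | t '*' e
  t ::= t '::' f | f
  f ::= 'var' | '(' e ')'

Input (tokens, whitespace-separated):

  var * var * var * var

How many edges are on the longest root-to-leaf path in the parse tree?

6

[e [t [f var]] * [e [t [f var]] * [e [t [f var]] * [e [t [f var]]]]]]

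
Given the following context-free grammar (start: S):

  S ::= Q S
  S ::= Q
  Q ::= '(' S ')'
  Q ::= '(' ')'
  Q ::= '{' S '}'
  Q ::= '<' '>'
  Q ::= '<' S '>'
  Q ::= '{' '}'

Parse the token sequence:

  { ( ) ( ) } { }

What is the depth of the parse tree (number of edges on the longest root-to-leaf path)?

[S [Q { [S [Q ( )] [S [Q ( )]]] }] [S [Q { }]]]

5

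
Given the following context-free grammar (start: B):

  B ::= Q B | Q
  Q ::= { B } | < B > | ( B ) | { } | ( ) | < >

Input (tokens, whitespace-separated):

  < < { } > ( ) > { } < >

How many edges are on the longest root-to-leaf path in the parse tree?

[B [Q < [B [Q < [B [Q { }]] >] [B [Q ( )]]] >] [B [Q { }] [B [Q < >]]]]

6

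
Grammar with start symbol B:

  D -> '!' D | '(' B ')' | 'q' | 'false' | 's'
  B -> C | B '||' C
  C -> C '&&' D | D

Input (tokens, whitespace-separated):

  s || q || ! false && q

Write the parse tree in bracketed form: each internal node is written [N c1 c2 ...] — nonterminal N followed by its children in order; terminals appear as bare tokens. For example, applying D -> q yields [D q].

B
B || C
B || C || C
C || C || C
D || C || C
s || C || C
s || D || C
s || q || C
s || q || C && D
s || q || D && D
s || q || ! D && D
s || q || ! false && D
s || q || ! false && q

[B [B [B [C [D s]]] || [C [D q]]] || [C [C [D ! [D false]]] && [D q]]]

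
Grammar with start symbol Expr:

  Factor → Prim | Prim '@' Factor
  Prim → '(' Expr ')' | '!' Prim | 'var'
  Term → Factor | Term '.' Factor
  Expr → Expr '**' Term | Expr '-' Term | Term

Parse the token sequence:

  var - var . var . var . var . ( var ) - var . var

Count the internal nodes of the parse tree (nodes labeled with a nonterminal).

[Expr [Expr [Expr [Term [Factor [Prim var]]]] - [Term [Term [Term [Term [Term [Factor [Prim var]]] . [Factor [Prim var]]] . [Factor [Prim var]]] . [Factor [Prim var]]] . [Factor [Prim ( [Expr [Term [Factor [Prim var]]]] )]]]] - [Term [Term [Factor [Prim var]]] . [Factor [Prim var]]]]

31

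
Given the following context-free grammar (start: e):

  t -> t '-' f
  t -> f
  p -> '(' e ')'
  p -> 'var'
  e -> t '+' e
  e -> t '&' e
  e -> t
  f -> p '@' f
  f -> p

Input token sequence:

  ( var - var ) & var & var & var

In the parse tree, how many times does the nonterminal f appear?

6

[e [t [f [p ( [e [t [t [f [p var]]] - [f [p var]]]] )]]] & [e [t [f [p var]]] & [e [t [f [p var]]] & [e [t [f [p var]]]]]]]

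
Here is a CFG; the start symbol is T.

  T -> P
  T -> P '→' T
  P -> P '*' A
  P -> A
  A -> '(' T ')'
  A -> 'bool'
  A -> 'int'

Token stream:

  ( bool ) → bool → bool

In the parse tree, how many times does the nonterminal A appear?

[T [P [A ( [T [P [A bool]]] )]] → [T [P [A bool]] → [T [P [A bool]]]]]

4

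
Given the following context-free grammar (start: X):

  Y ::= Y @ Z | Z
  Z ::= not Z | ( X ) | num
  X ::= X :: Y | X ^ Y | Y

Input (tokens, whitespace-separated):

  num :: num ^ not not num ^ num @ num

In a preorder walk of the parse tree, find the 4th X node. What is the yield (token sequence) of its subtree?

num

[X [X [X [X [Y [Z num]]] :: [Y [Z num]]] ^ [Y [Z not [Z not [Z num]]]]] ^ [Y [Y [Z num]] @ [Z num]]]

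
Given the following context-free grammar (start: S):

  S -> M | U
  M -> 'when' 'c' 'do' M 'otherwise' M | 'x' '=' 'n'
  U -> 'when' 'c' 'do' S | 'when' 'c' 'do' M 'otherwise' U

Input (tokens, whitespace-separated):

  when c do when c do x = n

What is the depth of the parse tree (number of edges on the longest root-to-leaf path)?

[S [U when c do [S [U when c do [S [M x = n]]]]]]

6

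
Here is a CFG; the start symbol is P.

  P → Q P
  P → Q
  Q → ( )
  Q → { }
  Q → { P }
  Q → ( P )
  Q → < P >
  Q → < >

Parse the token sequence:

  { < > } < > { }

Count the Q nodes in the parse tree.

[P [Q { [P [Q < >]] }] [P [Q < >] [P [Q { }]]]]

4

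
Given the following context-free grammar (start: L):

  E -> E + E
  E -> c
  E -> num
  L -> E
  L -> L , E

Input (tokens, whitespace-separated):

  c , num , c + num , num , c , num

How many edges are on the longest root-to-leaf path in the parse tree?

[L [L [L [L [L [L [E c]] , [E num]] , [E [E c] + [E num]]] , [E num]] , [E c]] , [E num]]

7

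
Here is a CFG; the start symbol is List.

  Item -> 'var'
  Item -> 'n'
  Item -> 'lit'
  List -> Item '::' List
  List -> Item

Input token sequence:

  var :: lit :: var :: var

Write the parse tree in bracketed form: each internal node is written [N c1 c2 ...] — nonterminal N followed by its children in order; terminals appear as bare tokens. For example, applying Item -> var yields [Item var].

[List [Item var] :: [List [Item lit] :: [List [Item var] :: [List [Item var]]]]]

List
Item :: List
var :: List
var :: Item :: List
var :: lit :: List
var :: lit :: Item :: List
var :: lit :: var :: List
var :: lit :: var :: Item
var :: lit :: var :: var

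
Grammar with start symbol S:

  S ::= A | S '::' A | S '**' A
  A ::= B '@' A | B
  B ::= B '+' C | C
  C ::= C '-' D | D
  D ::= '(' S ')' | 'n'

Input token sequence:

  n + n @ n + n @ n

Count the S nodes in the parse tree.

[S [A [B [B [C [D n]]] + [C [D n]]] @ [A [B [B [C [D n]]] + [C [D n]]] @ [A [B [C [D n]]]]]]]

1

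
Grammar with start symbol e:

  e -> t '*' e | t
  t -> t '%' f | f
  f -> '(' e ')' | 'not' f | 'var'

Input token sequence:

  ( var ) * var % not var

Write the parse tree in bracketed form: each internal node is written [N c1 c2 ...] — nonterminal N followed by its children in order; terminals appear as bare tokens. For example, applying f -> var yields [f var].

[e [t [f ( [e [t [f var]]] )]] * [e [t [t [f var]] % [f not [f var]]]]]

e
t * e
f * e
( e ) * e
( t ) * e
( f ) * e
( var ) * e
( var ) * t
( var ) * t % f
( var ) * f % f
( var ) * var % f
( var ) * var % not f
( var ) * var % not var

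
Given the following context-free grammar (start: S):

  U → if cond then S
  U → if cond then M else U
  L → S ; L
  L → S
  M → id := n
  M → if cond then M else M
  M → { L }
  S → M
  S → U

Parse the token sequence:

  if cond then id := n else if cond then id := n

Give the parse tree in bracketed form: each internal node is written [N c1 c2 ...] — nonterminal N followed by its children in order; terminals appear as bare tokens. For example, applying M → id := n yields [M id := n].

[S [U if cond then [M id := n] else [U if cond then [S [M id := n]]]]]

S
U
if cond then M else U
if cond then id := n else U
if cond then id := n else if cond then S
if cond then id := n else if cond then M
if cond then id := n else if cond then id := n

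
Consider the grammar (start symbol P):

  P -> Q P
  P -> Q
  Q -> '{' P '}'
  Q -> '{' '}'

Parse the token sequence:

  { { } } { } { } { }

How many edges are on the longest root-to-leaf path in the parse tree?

5

[P [Q { [P [Q { }]] }] [P [Q { }] [P [Q { }] [P [Q { }]]]]]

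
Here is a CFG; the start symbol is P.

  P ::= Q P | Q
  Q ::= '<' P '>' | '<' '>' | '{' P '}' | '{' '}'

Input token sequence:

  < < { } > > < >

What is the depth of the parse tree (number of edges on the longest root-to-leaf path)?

[P [Q < [P [Q < [P [Q { }]] >]] >] [P [Q < >]]]

6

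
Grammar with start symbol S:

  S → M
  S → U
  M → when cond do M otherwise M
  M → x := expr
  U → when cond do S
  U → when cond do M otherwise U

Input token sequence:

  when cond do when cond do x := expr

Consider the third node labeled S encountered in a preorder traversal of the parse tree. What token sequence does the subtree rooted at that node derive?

[S [U when cond do [S [U when cond do [S [M x := expr]]]]]]

x := expr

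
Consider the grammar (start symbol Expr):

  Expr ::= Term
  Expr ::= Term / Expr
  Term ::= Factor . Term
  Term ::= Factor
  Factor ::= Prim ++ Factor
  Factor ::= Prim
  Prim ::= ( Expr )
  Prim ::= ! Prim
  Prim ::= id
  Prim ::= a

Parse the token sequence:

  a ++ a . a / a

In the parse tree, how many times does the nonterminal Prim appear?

4

[Expr [Term [Factor [Prim a] ++ [Factor [Prim a]]] . [Term [Factor [Prim a]]]] / [Expr [Term [Factor [Prim a]]]]]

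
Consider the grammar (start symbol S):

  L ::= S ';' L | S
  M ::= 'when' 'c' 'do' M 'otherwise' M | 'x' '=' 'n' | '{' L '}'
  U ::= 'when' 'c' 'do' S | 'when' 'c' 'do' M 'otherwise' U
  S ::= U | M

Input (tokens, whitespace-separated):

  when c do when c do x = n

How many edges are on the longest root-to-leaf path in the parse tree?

6

[S [U when c do [S [U when c do [S [M x = n]]]]]]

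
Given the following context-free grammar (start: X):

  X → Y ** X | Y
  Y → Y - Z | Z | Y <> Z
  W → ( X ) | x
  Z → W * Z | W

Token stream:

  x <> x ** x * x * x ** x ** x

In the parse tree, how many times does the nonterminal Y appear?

[X [Y [Y [Z [W x]]] <> [Z [W x]]] ** [X [Y [Z [W x] * [Z [W x] * [Z [W x]]]]] ** [X [Y [Z [W x]]] ** [X [Y [Z [W x]]]]]]]

5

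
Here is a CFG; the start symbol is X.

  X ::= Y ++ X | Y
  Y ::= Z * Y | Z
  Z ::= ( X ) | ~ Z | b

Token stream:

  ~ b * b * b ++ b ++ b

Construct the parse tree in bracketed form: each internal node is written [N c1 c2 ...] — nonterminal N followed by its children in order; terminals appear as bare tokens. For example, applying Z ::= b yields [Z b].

[X [Y [Z ~ [Z b]] * [Y [Z b] * [Y [Z b]]]] ++ [X [Y [Z b]] ++ [X [Y [Z b]]]]]

X
Y ++ X
Z * Y ++ X
~ Z * Y ++ X
~ b * Y ++ X
~ b * Z * Y ++ X
~ b * b * Y ++ X
~ b * b * Z ++ X
~ b * b * b ++ X
~ b * b * b ++ Y ++ X
~ b * b * b ++ Z ++ X
~ b * b * b ++ b ++ X
~ b * b * b ++ b ++ Y
~ b * b * b ++ b ++ Z
~ b * b * b ++ b ++ b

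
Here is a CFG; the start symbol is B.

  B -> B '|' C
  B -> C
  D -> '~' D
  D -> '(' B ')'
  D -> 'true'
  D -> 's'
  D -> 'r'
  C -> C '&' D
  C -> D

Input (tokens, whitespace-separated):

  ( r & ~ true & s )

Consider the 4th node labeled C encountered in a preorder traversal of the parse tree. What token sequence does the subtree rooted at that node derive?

r

[B [C [D ( [B [C [C [C [D r]] & [D ~ [D true]]] & [D s]]] )]]]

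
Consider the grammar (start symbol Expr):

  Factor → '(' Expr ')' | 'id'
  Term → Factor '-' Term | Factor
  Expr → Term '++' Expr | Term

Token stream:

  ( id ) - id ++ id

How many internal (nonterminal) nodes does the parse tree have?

11

[Expr [Term [Factor ( [Expr [Term [Factor id]]] )] - [Term [Factor id]]] ++ [Expr [Term [Factor id]]]]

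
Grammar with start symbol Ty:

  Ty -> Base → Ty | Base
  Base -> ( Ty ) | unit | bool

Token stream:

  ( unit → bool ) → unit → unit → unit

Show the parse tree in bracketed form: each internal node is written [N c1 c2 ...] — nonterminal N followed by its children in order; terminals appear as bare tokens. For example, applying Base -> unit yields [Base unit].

Ty
Base → Ty
( Ty ) → Ty
( Base → Ty ) → Ty
( unit → Ty ) → Ty
( unit → Base ) → Ty
( unit → bool ) → Ty
( unit → bool ) → Base → Ty
( unit → bool ) → unit → Ty
( unit → bool ) → unit → Base → Ty
( unit → bool ) → unit → unit → Ty
( unit → bool ) → unit → unit → Base
( unit → bool ) → unit → unit → unit

[Ty [Base ( [Ty [Base unit] → [Ty [Base bool]]] )] → [Ty [Base unit] → [Ty [Base unit] → [Ty [Base unit]]]]]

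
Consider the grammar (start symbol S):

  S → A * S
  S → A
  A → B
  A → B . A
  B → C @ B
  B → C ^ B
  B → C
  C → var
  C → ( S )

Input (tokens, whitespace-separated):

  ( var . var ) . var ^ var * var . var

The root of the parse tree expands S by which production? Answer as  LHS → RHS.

S → A * S

[S [A [B [C ( [S [A [B [C var]] . [A [B [C var]]]]] )]] . [A [B [C var] ^ [B [C var]]]]] * [S [A [B [C var]] . [A [B [C var]]]]]]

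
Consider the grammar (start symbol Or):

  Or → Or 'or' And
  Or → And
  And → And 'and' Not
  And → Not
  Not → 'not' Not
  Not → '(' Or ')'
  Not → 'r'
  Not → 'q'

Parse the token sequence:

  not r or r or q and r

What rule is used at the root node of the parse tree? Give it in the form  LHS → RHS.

[Or [Or [Or [And [Not not [Not r]]]] or [And [Not r]]] or [And [And [Not q]] and [Not r]]]

Or → Or 'or' And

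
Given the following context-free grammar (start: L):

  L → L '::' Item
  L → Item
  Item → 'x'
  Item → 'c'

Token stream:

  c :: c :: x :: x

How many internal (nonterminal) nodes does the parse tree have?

[L [L [L [L [Item c]] :: [Item c]] :: [Item x]] :: [Item x]]

8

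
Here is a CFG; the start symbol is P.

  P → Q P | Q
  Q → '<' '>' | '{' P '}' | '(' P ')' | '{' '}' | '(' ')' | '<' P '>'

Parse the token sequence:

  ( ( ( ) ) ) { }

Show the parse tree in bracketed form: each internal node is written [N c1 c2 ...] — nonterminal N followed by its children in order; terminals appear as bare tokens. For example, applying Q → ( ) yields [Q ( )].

P
Q P
( P ) P
( Q ) P
( ( P ) ) P
( ( Q ) ) P
( ( ( ) ) ) P
( ( ( ) ) ) Q
( ( ( ) ) ) { }

[P [Q ( [P [Q ( [P [Q ( )]] )]] )] [P [Q { }]]]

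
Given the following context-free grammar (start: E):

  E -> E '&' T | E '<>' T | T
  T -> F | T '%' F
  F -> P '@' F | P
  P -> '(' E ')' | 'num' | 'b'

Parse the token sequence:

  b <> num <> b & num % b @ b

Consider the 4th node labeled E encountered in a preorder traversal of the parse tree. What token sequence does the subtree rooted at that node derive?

b

[E [E [E [E [T [F [P b]]]] <> [T [F [P num]]]] <> [T [F [P b]]]] & [T [T [F [P num]]] % [F [P b] @ [F [P b]]]]]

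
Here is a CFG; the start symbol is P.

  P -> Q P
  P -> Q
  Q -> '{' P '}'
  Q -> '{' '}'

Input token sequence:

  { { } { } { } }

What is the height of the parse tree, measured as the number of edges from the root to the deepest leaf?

[P [Q { [P [Q { }] [P [Q { }] [P [Q { }]]]] }]]

6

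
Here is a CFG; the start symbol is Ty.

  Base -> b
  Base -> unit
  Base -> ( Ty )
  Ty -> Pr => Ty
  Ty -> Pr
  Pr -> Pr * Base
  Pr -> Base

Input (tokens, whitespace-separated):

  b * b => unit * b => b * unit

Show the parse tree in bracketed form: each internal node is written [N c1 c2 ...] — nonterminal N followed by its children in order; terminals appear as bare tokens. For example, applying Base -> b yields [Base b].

Ty
Pr => Ty
Pr * Base => Ty
Base * Base => Ty
b * Base => Ty
b * b => Ty
b * b => Pr => Ty
b * b => Pr * Base => Ty
b * b => Base * Base => Ty
b * b => unit * Base => Ty
b * b => unit * b => Ty
b * b => unit * b => Pr
b * b => unit * b => Pr * Base
b * b => unit * b => Base * Base
b * b => unit * b => b * Base
b * b => unit * b => b * unit

[Ty [Pr [Pr [Base b]] * [Base b]] => [Ty [Pr [Pr [Base unit]] * [Base b]] => [Ty [Pr [Pr [Base b]] * [Base unit]]]]]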